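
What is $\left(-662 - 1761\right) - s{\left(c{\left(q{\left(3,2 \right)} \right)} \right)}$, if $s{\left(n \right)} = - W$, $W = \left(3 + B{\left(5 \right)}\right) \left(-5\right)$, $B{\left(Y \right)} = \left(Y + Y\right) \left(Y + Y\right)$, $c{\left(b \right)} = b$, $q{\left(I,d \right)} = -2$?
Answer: $-2938$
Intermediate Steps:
$B{\left(Y \right)} = 4 Y^{2}$ ($B{\left(Y \right)} = 2 Y 2 Y = 4 Y^{2}$)
$W = -515$ ($W = \left(3 + 4 \cdot 5^{2}\right) \left(-5\right) = \left(3 + 4 \cdot 25\right) \left(-5\right) = \left(3 + 100\right) \left(-5\right) = 103 \left(-5\right) = -515$)
$s{\left(n \right)} = 515$ ($s{\left(n \right)} = \left(-1\right) \left(-515\right) = 515$)
$\left(-662 - 1761\right) - s{\left(c{\left(q{\left(3,2 \right)} \right)} \right)} = \left(-662 - 1761\right) - 515 = -2423 - 515 = -2938$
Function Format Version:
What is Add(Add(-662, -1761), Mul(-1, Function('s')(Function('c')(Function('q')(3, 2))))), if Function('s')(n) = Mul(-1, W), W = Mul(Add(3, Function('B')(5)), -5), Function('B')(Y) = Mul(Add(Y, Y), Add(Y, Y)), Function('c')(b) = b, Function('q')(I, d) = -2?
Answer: -2938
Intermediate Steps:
Function('B')(Y) = Mul(4, Pow(Y, 2)) (Function('B')(Y) = Mul(Mul(2, Y), Mul(2, Y)) = Mul(4, Pow(Y, 2)))
W = -515 (W = Mul(Add(3, Mul(4, Pow(5, 2))), -5) = Mul(Add(3, Mul(4, 25)), -5) = Mul(Add(3, 100), -5) = Mul(103, -5) = -515)
Function('s')(n) = 515 (Function('s')(n) = Mul(-1, -515) = 515)
Add(Add(-662, -1761), Mul(-1, Function('s')(Function('c')(Function('q')(3, 2))))) = Add(Add(-662, -1761), Mul(-1, 515)) = Add(-2423, -515) = -2938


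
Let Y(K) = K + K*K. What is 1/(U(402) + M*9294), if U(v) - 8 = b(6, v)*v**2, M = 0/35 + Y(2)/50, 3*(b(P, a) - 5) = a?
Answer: 25/561601982 ≈ 4.4516e-8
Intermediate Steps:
Y(K) = K + K**2
b(P, a) = 5 + a/3
M = 3/25 (M = 0/35 + (2*(1 + 2))/50 = 0*(1/35) + (2*3)*(1/50) = 0 + 6*(1/50) = 0 + 3/25 = 3/25 ≈ 0.12000)
U(v) = 8 + v**2*(5 + v/3) (U(v) = 8 + (5 + v/3)*v**2 = 8 + v**2*(5 + v/3))
1/(U(402) + M*9294) = 1/((8 + (1/3)*402**2*(15 + 402)) + (3/25)*9294) = 1/((8 + (1/3)*161604*417) + 27882/25) = 1/((8 + 22462956) + 27882/25) = 1/(22462964 + 27882/25) = 1/(561601982/25) = 25/561601982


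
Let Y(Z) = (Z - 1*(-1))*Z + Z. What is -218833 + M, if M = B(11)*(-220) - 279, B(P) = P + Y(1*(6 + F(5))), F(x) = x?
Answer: -252992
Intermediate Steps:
Y(Z) = Z + Z*(1 + Z) (Y(Z) = (Z + 1)*Z + Z = (1 + Z)*Z + Z = Z*(1 + Z) + Z = Z + Z*(1 + Z))
B(P) = 143 + P (B(P) = P + (1*(6 + 5))*(2 + 1*(6 + 5)) = P + (1*11)*(2 + 1*11) = P + 11*(2 + 11) = P + 11*13 = P + 143 = 143 + P)
M = -34159 (M = (143 + 11)*(-220) - 279 = 154*(-220) - 279 = -33880 - 279 = -34159)
-218833 + M = -218833 - 34159 = -252992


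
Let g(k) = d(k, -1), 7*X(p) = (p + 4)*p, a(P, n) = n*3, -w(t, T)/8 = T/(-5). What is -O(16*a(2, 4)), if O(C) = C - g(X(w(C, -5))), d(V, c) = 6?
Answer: -186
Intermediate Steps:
w(t, T) = 8*T/5 (w(t, T) = -8*T/(-5) = -8*T*(-1)/5 = -(-8)*T/5 = 8*T/5)
a(P, n) = 3*n
X(p) = p*(4 + p)/7 (X(p) = ((p + 4)*p)/7 = ((4 + p)*p)/7 = (p*(4 + p))/7 = p*(4 + p)/7)
g(k) = 6
O(C) = -6 + C (O(C) = C - 1*6 = C - 6 = -6 + C)
-O(16*a(2, 4)) = -(-6 + 16*(3*4)) = -(-6 + 16*12) = -(-6 + 192) = -1*186 = -186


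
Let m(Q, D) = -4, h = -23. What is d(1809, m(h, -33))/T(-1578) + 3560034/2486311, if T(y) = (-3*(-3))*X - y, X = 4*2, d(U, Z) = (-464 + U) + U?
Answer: 6857940497/2051206575 ≈ 3.3434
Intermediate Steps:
d(U, Z) = -464 + 2*U
X = 8
T(y) = 72 - y (T(y) = -3*(-3)*8 - y = 9*8 - y = 72 - y)
d(1809, m(h, -33))/T(-1578) + 3560034/2486311 = (-464 + 2*1809)/(72 - 1*(-1578)) + 3560034/2486311 = (-464 + 3618)/(72 + 1578) + 3560034*(1/2486311) = 3154/1650 + 3560034/2486311 = 3154*(1/1650) + 3560034/2486311 = 1577/825 + 3560034/2486311 = 6857940497/2051206575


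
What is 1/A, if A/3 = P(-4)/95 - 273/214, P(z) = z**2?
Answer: -20330/67533 ≈ -0.30104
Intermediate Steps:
A = -67533/20330 (A = 3*((-4)**2/95 - 273/214) = 3*(16*(1/95) - 273*1/214) = 3*(16/95 - 273/214) = 3*(-22511/20330) = -67533/20330 ≈ -3.3218)
1/A = 1/(-67533/20330) = -20330/67533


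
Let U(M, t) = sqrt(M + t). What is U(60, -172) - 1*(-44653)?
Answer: 44653 + 4*I*sqrt(7) ≈ 44653.0 + 10.583*I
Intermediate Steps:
U(60, -172) - 1*(-44653) = sqrt(60 - 172) - 1*(-44653) = sqrt(-112) + 44653 = 4*I*sqrt(7) + 44653 = 44653 + 4*I*sqrt(7)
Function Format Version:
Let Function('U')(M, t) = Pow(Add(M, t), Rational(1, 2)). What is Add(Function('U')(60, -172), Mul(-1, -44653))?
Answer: Add(44653, Mul(4, I, Pow(7, Rational(1, 2)))) ≈ Add(44653., Mul(10.583, I))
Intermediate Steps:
Add(Function('U')(60, -172), Mul(-1, -44653)) = Add(Pow(Add(60, -172), Rational(1, 2)), Mul(-1, -44653)) = Add(Pow(-112, Rational(1, 2)), 44653) = Add(Mul(4, I, Pow(7, Rational(1, 2))), 44653) = Add(44653, Mul(4, I, Pow(7, Rational(1, 2))))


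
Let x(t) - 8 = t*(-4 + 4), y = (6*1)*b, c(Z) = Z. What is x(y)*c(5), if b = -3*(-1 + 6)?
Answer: 40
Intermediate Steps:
b = -15 (b = -3*5 = -15)
y = -90 (y = (6*1)*(-15) = 6*(-15) = -90)
x(t) = 8 (x(t) = 8 + t*(-4 + 4) = 8 + t*0 = 8 + 0 = 8)
x(y)*c(5) = 8*5 = 40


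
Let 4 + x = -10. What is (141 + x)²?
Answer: 16129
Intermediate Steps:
x = -14 (x = -4 - 10 = -14)
(141 + x)² = (141 - 14)² = 127² = 16129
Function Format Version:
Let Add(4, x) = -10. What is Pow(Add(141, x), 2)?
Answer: 16129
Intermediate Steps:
x = -14 (x = Add(-4, -10) = -14)
Pow(Add(141, x), 2) = Pow(Add(141, -14), 2) = Pow(127, 2) = 16129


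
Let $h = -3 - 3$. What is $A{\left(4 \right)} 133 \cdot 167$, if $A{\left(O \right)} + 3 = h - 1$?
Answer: $-222110$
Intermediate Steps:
$h = -6$
$A{\left(O \right)} = -10$ ($A{\left(O \right)} = -3 - 7 = -10$)
$A{\left(4 \right)} 133 \cdot 167 = \left(-10\right) 133 \cdot 167 = \left(-1330\right) 167 = -222110$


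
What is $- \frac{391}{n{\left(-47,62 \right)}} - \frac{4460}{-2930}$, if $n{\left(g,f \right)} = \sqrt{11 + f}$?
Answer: $\frac{446}{293} - \frac{391 \sqrt{73}}{73} \approx -44.241$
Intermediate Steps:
$- \frac{391}{n{\left(-47,62 \right)}} - \frac{4460}{-2930} = - \frac{391}{\sqrt{11 + 62}} - \frac{4460}{-2930} = - \frac{391}{\sqrt{73}} - - \frac{446}{293} = - 391 \frac{\sqrt{73}}{73} + \frac{446}{293} = - \frac{391 \sqrt{73}}{73} + \frac{446}{293} = \frac{446}{293} - \frac{391 \sqrt{73}}{73}$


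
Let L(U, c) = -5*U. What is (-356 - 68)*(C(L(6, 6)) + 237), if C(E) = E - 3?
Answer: -86496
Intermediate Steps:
C(E) = -3 + E
(-356 - 68)*(C(L(6, 6)) + 237) = (-356 - 68)*((-3 - 5*6) + 237) = -424*((-3 - 30) + 237) = -424*(-33 + 237) = -424*204 = -86496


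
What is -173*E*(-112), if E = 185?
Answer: 3584560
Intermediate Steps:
-173*E*(-112) = -173*185*(-112) = -32005*(-112) = 3584560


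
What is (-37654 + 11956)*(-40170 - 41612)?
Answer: 2101633836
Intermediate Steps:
(-37654 + 11956)*(-40170 - 41612) = -25698*(-81782) = 2101633836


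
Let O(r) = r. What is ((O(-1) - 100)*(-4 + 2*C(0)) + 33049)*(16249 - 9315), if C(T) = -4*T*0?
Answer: 231963102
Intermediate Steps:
C(T) = 0
((O(-1) - 100)*(-4 + 2*C(0)) + 33049)*(16249 - 9315) = ((-1 - 100)*(-4 + 2*0) + 33049)*(16249 - 9315) = (-101*(-4 + 0) + 33049)*6934 = (-101*(-4) + 33049)*6934 = (404 + 33049)*6934 = 33453*6934 = 231963102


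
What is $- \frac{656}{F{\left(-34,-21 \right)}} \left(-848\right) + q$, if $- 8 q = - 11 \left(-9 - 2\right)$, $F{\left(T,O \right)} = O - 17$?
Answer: $- \frac{2227451}{152} \approx -14654.0$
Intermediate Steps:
$F{\left(T,O \right)} = -17 + O$ ($F{\left(T,O \right)} = O - 17 = -17 + O$)
$q = - \frac{121}{8}$ ($q = - \frac{\left(-11\right) \left(-9 - 2\right)}{8} = - \frac{\left(-11\right) \left(-11\right)}{8} = \left(- \frac{1}{8}\right) 121 = - \frac{121}{8} \approx -15.125$)
$- \frac{656}{F{\left(-34,-21 \right)}} \left(-848\right) + q = - \frac{656}{-17 - 21} \left(-848\right) - \frac{121}{8} = - \frac{656}{-38} \left(-848\right) - \frac{121}{8} = \left(-656\right) \left(- \frac{1}{38}\right) \left(-848\right) - \frac{121}{8} = \frac{328}{19} \left(-848\right) - \frac{121}{8} = - \frac{278144}{19} - \frac{121}{8} = - \frac{2227451}{152}$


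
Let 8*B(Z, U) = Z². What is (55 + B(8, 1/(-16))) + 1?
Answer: 64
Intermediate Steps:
B(Z, U) = Z²/8
(55 + B(8, 1/(-16))) + 1 = (55 + (⅛)*8²) + 1 = (55 + (⅛)*64) + 1 = (55 + 8) + 1 = 63 + 1 = 64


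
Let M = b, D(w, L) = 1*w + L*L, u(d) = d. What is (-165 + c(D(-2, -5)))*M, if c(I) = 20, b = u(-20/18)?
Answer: 1450/9 ≈ 161.11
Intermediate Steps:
b = -10/9 (b = -20/18 = -20*1/18 = -10/9 ≈ -1.1111)
D(w, L) = w + L²
M = -10/9 ≈ -1.1111
(-165 + c(D(-2, -5)))*M = (-165 + 20)*(-10/9) = -145*(-10/9) = 1450/9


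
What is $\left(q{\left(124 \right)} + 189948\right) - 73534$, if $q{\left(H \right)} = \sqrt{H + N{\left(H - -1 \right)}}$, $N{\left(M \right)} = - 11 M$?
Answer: $116414 + 3 i \sqrt{139} \approx 1.1641 \cdot 10^{5} + 35.37 i$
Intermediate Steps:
$q{\left(H \right)} = \sqrt{-11 - 10 H}$ ($q{\left(H \right)} = \sqrt{H - 11 \left(H - -1\right)} = \sqrt{H - 11 \left(H + 1\right)} = \sqrt{H - 11 \left(1 + H\right)} = \sqrt{H - \left(11 + 11 H\right)} = \sqrt{-11 - 10 H}$)
$\left(q{\left(124 \right)} + 189948\right) - 73534 = \left(\sqrt{-11 - 1240} + 189948\right) - 73534 = \left(\sqrt{-1251} + 189948\right) - 73534 = \left(3 i \sqrt{139} + 189948\right) - 73534 = \left(189948 + 3 i \sqrt{139}\right) - 73534 = 116414 + 3 i \sqrt{139}$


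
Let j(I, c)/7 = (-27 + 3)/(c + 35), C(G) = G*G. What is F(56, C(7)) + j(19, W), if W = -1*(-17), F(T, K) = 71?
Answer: 881/13 ≈ 67.769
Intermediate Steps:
C(G) = G²
W = 17
j(I, c) = -168/(35 + c) (j(I, c) = 7*((-27 + 3)/(c + 35)) = 7*(-24/(35 + c)) = -168/(35 + c))
F(56, C(7)) + j(19, W) = 71 - 168/(35 + 17) = 71 - 168/52 = 71 - 168*1/52 = 71 - 42/13 = 881/13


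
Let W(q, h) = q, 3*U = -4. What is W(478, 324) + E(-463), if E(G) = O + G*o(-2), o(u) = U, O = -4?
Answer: 3274/3 ≈ 1091.3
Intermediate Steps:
U = -4/3 (U = (1/3)*(-4) = -4/3 ≈ -1.3333)
o(u) = -4/3
E(G) = -4 - 4*G/3 (E(G) = -4 + G*(-4/3) = -4 - 4*G/3)
W(478, 324) + E(-463) = 478 + (-4 - 4/3*(-463)) = 478 + (-4 + 1852/3) = 478 + 1840/3 = 3274/3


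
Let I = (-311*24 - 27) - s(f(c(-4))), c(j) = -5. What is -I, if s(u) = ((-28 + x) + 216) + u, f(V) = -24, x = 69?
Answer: 7724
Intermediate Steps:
s(u) = 257 + u (s(u) = ((-28 + 69) + 216) + u = (41 + 216) + u = 257 + u)
I = -7724 (I = (-311*24 - 27) - (257 - 24) = (-7464 - 27) - 1*233 = -7491 - 233 = -7724)
-I = -1*(-7724) = 7724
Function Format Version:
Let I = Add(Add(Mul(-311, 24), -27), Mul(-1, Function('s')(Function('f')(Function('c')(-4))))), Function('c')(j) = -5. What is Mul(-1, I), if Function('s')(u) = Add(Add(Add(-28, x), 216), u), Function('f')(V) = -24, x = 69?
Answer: 7724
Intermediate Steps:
Function('s')(u) = Add(257, u) (Function('s')(u) = Add(Add(Add(-28, 69), 216), u) = Add(Add(41, 216), u) = Add(257, u))
I = -7724 (I = Add(Add(Mul(-311, 24), -27), Mul(-1, Add(257, -24))) = Add(Add(-7464, -27), Mul(-1, 233)) = Add(-7491, -233) = -7724)
Mul(-1, I) = Mul(-1, -7724) = 7724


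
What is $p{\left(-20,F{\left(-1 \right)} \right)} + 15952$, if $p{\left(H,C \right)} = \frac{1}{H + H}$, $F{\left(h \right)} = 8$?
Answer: $\frac{638079}{40} \approx 15952.0$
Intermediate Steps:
$p{\left(H,C \right)} = \frac{1}{2 H}$
$p{\left(-20,F{\left(-1 \right)} \right)} + 15952 = \frac{1}{2 \left(-20\right)} + 15952 = \frac{1}{2} \left(- \frac{1}{20}\right) + 15952 = - \frac{1}{40} + 15952 = \frac{638079}{40}$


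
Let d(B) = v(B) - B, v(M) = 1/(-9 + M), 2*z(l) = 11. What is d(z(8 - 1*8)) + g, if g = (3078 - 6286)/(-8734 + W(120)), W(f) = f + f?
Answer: -321551/59458 ≈ -5.4080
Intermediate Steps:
W(f) = 2*f
z(l) = 11/2 (z(l) = (½)*11 = 11/2)
d(B) = 1/(-9 + B) - B
g = 1604/4247 (g = (3078 - 6286)/(-8734 + 2*120) = -3208/(-8734 + 240) = -3208/(-8494) = -3208*(-1/8494) = 1604/4247 ≈ 0.37768)
d(z(8 - 1*8)) + g = (1 - 1*11/2*(-9 + 11/2))/(-9 + 11/2) + 1604/4247 = (1 - 1*11/2*(-7/2))/(-7/2) + 1604/4247 = -2*(1 + 77/4)/7 + 1604/4247 = -2/7*81/4 + 1604/4247 = -81/14 + 1604/4247 = -321551/59458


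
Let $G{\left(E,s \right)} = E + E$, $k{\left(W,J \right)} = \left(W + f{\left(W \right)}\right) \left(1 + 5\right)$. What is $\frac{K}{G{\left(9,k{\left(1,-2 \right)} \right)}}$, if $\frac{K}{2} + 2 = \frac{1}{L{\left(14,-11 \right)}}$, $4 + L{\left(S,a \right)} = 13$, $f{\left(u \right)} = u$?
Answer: $- \frac{17}{81} \approx -0.20988$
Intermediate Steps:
$k{\left(W,J \right)} = 12 W$ ($k{\left(W,J \right)} = \left(W + W\right) \left(1 + 5\right) = 2 W 6 = 12 W$)
$L{\left(S,a \right)} = 9$ ($L{\left(S,a \right)} = -4 + 13 = 9$)
$G{\left(E,s \right)} = 2 E$
$K = - \frac{34}{9}$ ($K = -4 + \frac{2}{9} = - \frac{34}{9} \approx -3.7778$)
$\frac{K}{G{\left(9,k{\left(1,-2 \right)} \right)}} = - \frac{34}{9 \cdot 2 \cdot 9} = - \frac{34}{9 \cdot 18} = \left(- \frac{34}{9}\right) \frac{1}{18} = - \frac{17}{81}$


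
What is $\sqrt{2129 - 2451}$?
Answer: $i \sqrt{322} \approx 17.944 i$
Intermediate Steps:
$\sqrt{2129 - 2451} = \sqrt{-322} = i \sqrt{322}$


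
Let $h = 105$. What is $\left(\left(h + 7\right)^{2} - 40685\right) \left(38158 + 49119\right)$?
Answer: $-2456062057$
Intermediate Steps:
$\left(\left(h + 7\right)^{2} - 40685\right) \left(38158 + 49119\right) = \left(\left(105 + 7\right)^{2} - 40685\right) \left(38158 + 49119\right) = \left(112^{2} - 40685\right) 87277 = \left(12544 - 40685\right) 87277 = \left(-28141\right) 87277 = -2456062057$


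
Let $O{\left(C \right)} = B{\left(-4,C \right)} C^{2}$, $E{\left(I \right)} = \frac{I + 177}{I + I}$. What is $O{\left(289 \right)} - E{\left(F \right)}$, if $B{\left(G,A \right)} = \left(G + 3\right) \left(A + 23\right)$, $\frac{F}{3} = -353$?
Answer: $- \frac{9198669003}{353} \approx -2.6059 \cdot 10^{7}$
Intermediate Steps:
$F = -1059$ ($F = 3 \left(-353\right) = -1059$)
$E{\left(I \right)} = \frac{177 + I}{2 I}$
$B{\left(G,A \right)} = \left(3 + G\right) \left(23 + A\right)$
$O{\left(C \right)} = C^{2} \left(-23 - C\right)$ ($O{\left(C \right)} = \left(69 + 3 C + 23 \left(-4\right) + C \left(-4\right)\right) C^{2} = \left(69 + 3 C - 92 - 4 C\right) C^{2} = \left(-23 - C\right) C^{2} = C^{2} \left(-23 - C\right)$)
$O{\left(289 \right)} - E{\left(F \right)} = 289^{2} \left(-23 - 289\right) - \frac{177 - 1059}{2 \left(-1059\right)} = 83521 \left(-23 - 289\right) - \frac{1}{2} \left(- \frac{1}{1059}\right) \left(-882\right) = 83521 \left(-312\right) - \frac{147}{353} = -26058552 - \frac{147}{353} = - \frac{9198669003}{353}$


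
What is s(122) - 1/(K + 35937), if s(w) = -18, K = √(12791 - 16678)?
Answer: 13*(-18*√23 + 49759*I)/(-35937*I + 13*√23) ≈ -18.0 + 4.8269e-8*I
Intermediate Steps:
K = 13*I*√23 (K = √(-3887) = 13*I*√23 ≈ 62.346*I)
s(122) - 1/(K + 35937) = -18 - 1/(13*I*√23 + 35937) = -18 - 1/(35937 + 13*I*√23)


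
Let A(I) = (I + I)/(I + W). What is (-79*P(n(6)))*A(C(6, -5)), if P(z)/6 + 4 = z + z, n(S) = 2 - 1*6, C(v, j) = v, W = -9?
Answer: -22752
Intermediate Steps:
n(S) = -4 (n(S) = 2 - 6 = -4)
A(I) = 2*I/(-9 + I) (A(I) = (I + I)/(I - 9) = (2*I)/(-9 + I) = 2*I/(-9 + I))
P(z) = -24 + 12*z (P(z) = -24 + 6*(z + z) = -24 + 6*(2*z) = -24 + 12*z)
(-79*P(n(6)))*A(C(6, -5)) = (-79*(-24 + 12*(-4)))*(2*6/(-9 + 6)) = (-79*(-24 - 48))*(2*6/(-3)) = (-79*(-72))*(2*6*(-⅓)) = 5688*(-4) = -22752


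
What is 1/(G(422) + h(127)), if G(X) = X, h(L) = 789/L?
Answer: 127/54383 ≈ 0.0023353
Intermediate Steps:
1/(G(422) + h(127)) = 1/(422 + 789/127) = 1/(54383/127) = 127/54383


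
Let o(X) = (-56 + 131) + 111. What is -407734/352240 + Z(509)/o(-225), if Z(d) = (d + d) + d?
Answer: 38502663/5459720 ≈ 7.0521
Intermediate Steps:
Z(d) = 3*d (Z(d) = 2*d + d = 3*d)
o(X) = 186 (o(X) = 75 + 111 = 186)
-407734/352240 + Z(509)/o(-225) = -407734/352240 + (3*509)/186 = -407734*1/352240 + 1527*(1/186) = -203867/176120 + 509/62 = 38502663/5459720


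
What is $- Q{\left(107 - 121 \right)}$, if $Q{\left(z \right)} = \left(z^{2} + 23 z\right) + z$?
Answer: $140$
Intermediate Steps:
$Q{\left(z \right)} = z^{2} + 24 z$
$- Q{\left(107 - 121 \right)} = - \left(107 - 121\right) \left(24 + \left(107 - 121\right)\right) = - \left(-14\right) \left(24 - 14\right) = - \left(-14\right) 10 = \left(-1\right) \left(-140\right) = 140$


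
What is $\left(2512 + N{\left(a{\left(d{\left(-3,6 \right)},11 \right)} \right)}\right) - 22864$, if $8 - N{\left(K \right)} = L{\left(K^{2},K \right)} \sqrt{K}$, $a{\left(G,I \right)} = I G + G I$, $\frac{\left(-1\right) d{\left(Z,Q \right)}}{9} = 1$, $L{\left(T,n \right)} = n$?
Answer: $-20344 + 594 i \sqrt{22} \approx -20344.0 + 2786.1 i$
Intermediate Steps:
$d{\left(Z,Q \right)} = -9$ ($d{\left(Z,Q \right)} = \left(-9\right) 1 = -9$)
$a{\left(G,I \right)} = 2 G I$ ($a{\left(G,I \right)} = G I + G I = 2 G I$)
$N{\left(K \right)} = 8 - K^{\frac{3}{2}}$ ($N{\left(K \right)} = 8 - K \sqrt{K} = 8 - K^{\frac{3}{2}}$)
$\left(2512 + N{\left(a{\left(d{\left(-3,6 \right)},11 \right)} \right)}\right) - 22864 = \left(2512 + \left(8 - \left(2 \left(-9\right) 11\right)^{\frac{3}{2}}\right)\right) - 22864 = \left(2512 + \left(8 - \left(-198\right)^{\frac{3}{2}}\right)\right) - 22864 = \left(2512 + \left(8 - - 594 i \sqrt{22}\right)\right) - 22864 = \left(2512 + \left(8 + 594 i \sqrt{22}\right)\right) - 22864 = \left(2520 + 594 i \sqrt{22}\right) - 22864 = -20344 + 594 i \sqrt{22}$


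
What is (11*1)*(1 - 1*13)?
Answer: -132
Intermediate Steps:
(11*1)*(1 - 1*13) = 11*(1 - 13) = 11*(-12) = -132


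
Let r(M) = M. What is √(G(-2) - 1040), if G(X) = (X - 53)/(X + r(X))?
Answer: I*√4105/2 ≈ 32.035*I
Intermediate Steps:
G(X) = (-53 + X)/(2*X) (G(X) = (X - 53)/(X + X) = (-53 + X)/((2*X)) = (-53 + X)*(1/(2*X)) = (-53 + X)/(2*X))
√(G(-2) - 1040) = √((½)*(-53 - 2)/(-2) - 1040) = √((½)*(-½)*(-55) - 1040) = √(55/4 - 1040) = √(-4105/4) = I*√4105/2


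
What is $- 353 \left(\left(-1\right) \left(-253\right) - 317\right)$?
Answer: $22592$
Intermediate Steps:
$- 353 \left(\left(-1\right) \left(-253\right) - 317\right) = - 353 \left(253 - 317\right) = \left(-353\right) \left(-64\right) = 22592$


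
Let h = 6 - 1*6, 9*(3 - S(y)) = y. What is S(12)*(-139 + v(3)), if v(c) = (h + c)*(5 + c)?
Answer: -575/3 ≈ -191.67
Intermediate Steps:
S(y) = 3 - y/9
h = 0 (h = 6 - 6 = 0)
v(c) = c*(5 + c) (v(c) = (0 + c)*(5 + c) = c*(5 + c))
S(12)*(-139 + v(3)) = (3 - ⅑*12)*(-139 + 3*(5 + 3)) = (3 - 4/3)*(-139 + 3*8) = 5*(-139 + 24)/3 = (5/3)*(-115) = -575/3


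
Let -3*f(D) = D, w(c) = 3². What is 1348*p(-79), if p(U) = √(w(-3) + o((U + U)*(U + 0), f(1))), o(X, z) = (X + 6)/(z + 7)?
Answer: 1348*√47055/5 ≈ 58482.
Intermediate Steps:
w(c) = 9
f(D) = -D/3
o(X, z) = (6 + X)/(7 + z)
p(U) = √(99/10 + 3*U²/10) (p(U) = √(9 + (6 + (U + U)*(U + 0))/(7 - ⅓*1)) = √(9 + (6 + (2*U)*U)/(7 - ⅓)) = √(9 + (6 + 2*U²)/(20/3)) = √(9 + 3*(6 + 2*U²)/20) = √(9 + (9/10 + 3*U²/10)) = √(99/10 + 3*U²/10))
1348*p(-79) = 1348*(√(990 + 30*(-79)²)/10) = 1348*(√(990 + 30*6241)/10) = 1348*(√(990 + 187230)/10) = 1348*(√188220/10) = 1348*((2*√47055)/10) = 1348*(√47055/5) = 1348*√47055/5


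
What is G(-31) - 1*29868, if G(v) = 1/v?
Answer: -925909/31 ≈ -29868.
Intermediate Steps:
G(-31) - 1*29868 = 1/(-31) - 1*29868 = -1/31 - 29868 = -925909/31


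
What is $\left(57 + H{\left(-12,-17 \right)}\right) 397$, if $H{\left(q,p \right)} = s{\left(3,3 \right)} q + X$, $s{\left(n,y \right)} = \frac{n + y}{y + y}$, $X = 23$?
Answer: $26996$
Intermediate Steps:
$s{\left(n,y \right)} = \frac{n + y}{2 y}$
$H{\left(q,p \right)} = 23 + q$ ($H{\left(q,p \right)} = \frac{3 + 3}{2 \cdot 3} q + 23 = \frac{1}{2} \cdot \frac{1}{3} \cdot 6 q + 23 = 1 q + 23 = q + 23 = 23 + q$)
$\left(57 + H{\left(-12,-17 \right)}\right) 397 = \left(57 + \left(23 - 12\right)\right) 397 = \left(57 + 11\right) 397 = 68 \cdot 397 = 26996$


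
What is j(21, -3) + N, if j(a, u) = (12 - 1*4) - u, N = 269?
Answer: 280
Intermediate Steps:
j(a, u) = 8 - u (j(a, u) = (12 - 4) - u = 8 - u)
j(21, -3) + N = (8 - 1*(-3)) + 269 = (8 + 3) + 269 = 11 + 269 = 280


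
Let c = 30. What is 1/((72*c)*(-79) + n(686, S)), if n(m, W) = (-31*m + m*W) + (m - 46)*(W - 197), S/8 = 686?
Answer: 1/6959102 ≈ 1.4370e-7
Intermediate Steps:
S = 5488 (S = 8*686 = 5488)
n(m, W) = -31*m + W*m + (-197 + W)*(-46 + m) (n(m, W) = (-31*m + W*m) + (-46 + m)*(-197 + W) = (-31*m + W*m) + (-197 + W)*(-46 + m) = -31*m + W*m + (-197 + W)*(-46 + m))
1/((72*c)*(-79) + n(686, S)) = 1/((72*30)*(-79) + (9062 - 228*686 - 46*5488 + 2*5488*686)) = 1/(2160*(-79) + (9062 - 156408 - 252448 + 7529536)) = 1/(-170640 + 7129742) = 1/6959102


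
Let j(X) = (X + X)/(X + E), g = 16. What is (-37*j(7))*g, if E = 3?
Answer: -4144/5 ≈ -828.80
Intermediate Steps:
j(X) = 2*X/(3 + X) (j(X) = (X + X)/(X + 3) = (2*X)/(3 + X) = 2*X/(3 + X))
(-37*j(7))*g = -74*7/(3 + 7)*16 = -74*7/10*16 = -37*7/5*16 = -259/5*16 = -4144/5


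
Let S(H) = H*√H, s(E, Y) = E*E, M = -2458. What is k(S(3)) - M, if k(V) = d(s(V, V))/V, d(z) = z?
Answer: 2458 + 3*√3 ≈ 2463.2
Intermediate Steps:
s(E, Y) = E²
S(H) = H^(3/2)
k(V) = V (k(V) = V²/V = V)
k(S(3)) - M = 3^(3/2) - 1*(-2458) = 3*√3 + 2458 = 2458 + 3*√3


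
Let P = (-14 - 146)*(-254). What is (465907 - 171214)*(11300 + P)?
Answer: 15306354420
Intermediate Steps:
P = 40640 (P = -160*(-254) = 40640)
(465907 - 171214)*(11300 + P) = (465907 - 171214)*(11300 + 40640) = 294693*51940 = 15306354420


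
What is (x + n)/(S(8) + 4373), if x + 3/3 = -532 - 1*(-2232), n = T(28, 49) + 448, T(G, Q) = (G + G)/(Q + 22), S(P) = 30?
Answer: 152493/312613 ≈ 0.48780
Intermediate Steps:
T(G, Q) = 2*G/(22 + Q) (T(G, Q) = (2*G)/(22 + Q) = 2*G/(22 + Q))
n = 31864/71 (n = 2*28/(22 + 49) + 448 = 2*28/71 + 448 = 2*28*(1/71) + 448 = 56/71 + 448 = 31864/71 ≈ 448.79)
x = 1699 (x = -1 + (-532 - 1*(-2232)) = -1 + (-532 + 2232) = -1 + 1700 = 1699)
(x + n)/(S(8) + 4373) = (1699 + 31864/71)/(30 + 4373) = (152493/71)/4403 = (152493/71)*(1/4403) = 152493/312613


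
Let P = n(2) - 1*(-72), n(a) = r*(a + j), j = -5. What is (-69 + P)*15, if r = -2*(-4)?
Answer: -315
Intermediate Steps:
r = 8
n(a) = -40 + 8*a (n(a) = 8*(a - 5) = 8*(-5 + a) = -40 + 8*a)
P = 48 (P = (-40 + 8*2) - 1*(-72) = (-40 + 16) + 72 = -24 + 72 = 48)
(-69 + P)*15 = (-69 + 48)*15 = -21*15 = -315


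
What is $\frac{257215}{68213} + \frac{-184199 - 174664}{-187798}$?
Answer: $\frac{72783584389}{12810264974} \approx 5.6817$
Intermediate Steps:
$\frac{257215}{68213} + \frac{-184199 - 174664}{-187798} = 257215 \cdot \frac{1}{68213} - - \frac{358863}{187798} = \frac{257215}{68213} + \frac{358863}{187798} = \frac{72783584389}{12810264974}$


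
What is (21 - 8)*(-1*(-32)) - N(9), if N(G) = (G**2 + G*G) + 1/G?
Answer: 2285/9 ≈ 253.89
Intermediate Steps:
N(G) = 1/G + 2*G**2 (N(G) = (G**2 + G**2) + 1/G = 2*G**2 + 1/G = 1/G + 2*G**2)
(21 - 8)*(-1*(-32)) - N(9) = (21 - 8)*(-1*(-32)) - (1 + 2*9**3)/9 = 13*32 - (1 + 2*729)/9 = 416 - (1 + 1458)/9 = 416 - 1459/9 = 2285/9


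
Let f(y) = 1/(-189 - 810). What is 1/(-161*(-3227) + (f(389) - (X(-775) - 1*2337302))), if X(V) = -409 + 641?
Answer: 999/2853760382 ≈ 3.5006e-7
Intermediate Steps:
X(V) = 232
f(y) = -1/999 (f(y) = 1/(-999) = -1/999)
1/(-161*(-3227) + (f(389) - (X(-775) - 1*2337302))) = 1/(-161*(-3227) + (-1/999 - (232 - 1*2337302))) = 1/(519547 + (-1/999 - (232 - 2337302))) = 1/(519547 + (-1/999 - 1*(-2337070))) = 1/(519547 + (-1/999 + 2337070)) = 1/(519547 + 2334732929/999) = 1/(2853760382/999) = 999/2853760382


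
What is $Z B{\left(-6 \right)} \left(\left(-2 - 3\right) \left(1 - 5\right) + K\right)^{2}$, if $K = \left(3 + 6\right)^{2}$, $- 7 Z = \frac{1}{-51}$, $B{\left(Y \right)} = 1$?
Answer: $\frac{10201}{357} \approx 28.574$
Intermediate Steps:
$Z = \frac{1}{357}$ ($Z = - \frac{1}{7 \left(-51\right)} = \left(- \frac{1}{7}\right) \left(- \frac{1}{51}\right) = \frac{1}{357} \approx 0.0028011$)
$K = 81$ ($K = 9^{2} = 81$)
$Z B{\left(-6 \right)} \left(\left(-2 - 3\right) \left(1 - 5\right) + K\right)^{2} = \frac{1}{357} \cdot 1 \left(\left(-2 - 3\right) \left(1 - 5\right) + 81\right)^{2} = \frac{\left(\left(-5\right) \left(-4\right) + 81\right)^{2}}{357} = \frac{\left(20 + 81\right)^{2}}{357} = \frac{101^{2}}{357} = \frac{1}{357} \cdot 10201 = \frac{10201}{357}$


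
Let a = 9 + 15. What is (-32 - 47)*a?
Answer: -1896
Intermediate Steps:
a = 24
(-32 - 47)*a = (-32 - 47)*24 = -79*24 = -1896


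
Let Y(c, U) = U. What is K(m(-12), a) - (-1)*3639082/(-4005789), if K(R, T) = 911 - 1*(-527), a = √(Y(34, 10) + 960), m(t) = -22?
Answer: 5756685500/4005789 ≈ 1437.1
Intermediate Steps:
a = √970 (a = √(10 + 960) = √970 ≈ 31.145)
K(R, T) = 1438 (K(R, T) = 911 + 527 = 1438)
K(m(-12), a) - (-1)*3639082/(-4005789) = 1438 - (-1)*3639082/(-4005789) = 1438 - (-1)*3639082*(-1/4005789) = 1438 - (-1)*(-3639082)/4005789 = 1438 - 1*3639082/4005789 = 1438 - 3639082/4005789 = 5756685500/4005789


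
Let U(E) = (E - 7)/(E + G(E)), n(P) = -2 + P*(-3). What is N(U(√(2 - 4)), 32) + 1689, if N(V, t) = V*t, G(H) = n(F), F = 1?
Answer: 46787/27 + 64*I*√2/27 ≈ 1732.9 + 3.3522*I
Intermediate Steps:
n(P) = -2 - 3*P
G(H) = -5 (G(H) = -2 - 3*1 = -2 - 3 = -5)
U(E) = (-7 + E)/(-5 + E) (U(E) = (E - 7)/(E - 5) = (-7 + E)/(-5 + E))
N(U(√(2 - 4)), 32) + 1689 = ((-7 + √(2 - 4))/(-5 + √(2 - 4)))*32 + 1689 = ((-7 + √(-2))/(-5 + √(-2)))*32 + 1689 = ((-7 + I*√2)/(-5 + I*√2))*32 + 1689 = 32*(-7 + I*√2)/(-5 + I*√2) + 1689 = 1689 + 32*(-7 + I*√2)/(-5 + I*√2)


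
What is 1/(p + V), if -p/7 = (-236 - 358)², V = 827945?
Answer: -1/1641907 ≈ -6.0905e-7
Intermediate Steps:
p = -2469852 (p = -7*(-236 - 358)² = -7*(-594)² = -7*352836 = -2469852)
1/(p + V) = 1/(-2469852 + 827945) = 1/(-1641907) = -1/1641907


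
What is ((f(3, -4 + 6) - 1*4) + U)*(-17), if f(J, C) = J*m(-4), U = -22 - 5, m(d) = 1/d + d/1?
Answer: 2975/4 ≈ 743.75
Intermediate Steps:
m(d) = d + 1/d (m(d) = 1/d + d*1 = 1/d + d = d + 1/d)
U = -27
f(J, C) = -17*J/4 (f(J, C) = J*(-4 + 1/(-4)) = J*(-4 - 1/4) = J*(-17/4) = -17*J/4)
((f(3, -4 + 6) - 1*4) + U)*(-17) = ((-17/4*3 - 1*4) - 27)*(-17) = ((-51/4 - 4) - 27)*(-17) = (-67/4 - 27)*(-17) = -175/4*(-17) = 2975/4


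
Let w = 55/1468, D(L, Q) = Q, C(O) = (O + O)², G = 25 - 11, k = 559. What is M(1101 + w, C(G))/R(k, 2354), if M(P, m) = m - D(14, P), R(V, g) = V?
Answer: -465411/820612 ≈ -0.56715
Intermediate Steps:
G = 14
C(O) = 4*O² (C(O) = (2*O)² = 4*O²)
w = 55/1468 (w = 55*(1/1468) = 55/1468 ≈ 0.037466)
M(P, m) = m - P
M(1101 + w, C(G))/R(k, 2354) = (4*14² - (1101 + 55/1468))/559 = (4*196 - 1*1616323/1468)*(1/559) = (784 - 1616323/1468)*(1/559) = -465411/1468*1/559 = -465411/820612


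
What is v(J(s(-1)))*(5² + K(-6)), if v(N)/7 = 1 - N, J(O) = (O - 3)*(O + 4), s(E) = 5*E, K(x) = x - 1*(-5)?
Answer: -1176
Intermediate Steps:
K(x) = 5 + x (K(x) = x + 5 = 5 + x)
J(O) = (-3 + O)*(4 + O)
v(N) = 7 - 7*N (v(N) = 7*(1 - N) = 7 - 7*N)
v(J(s(-1)))*(5² + K(-6)) = (7 - 7*(-12 + 5*(-1) + (5*(-1))²))*(5² + (5 - 6)) = (7 - 7*(-12 - 5 + (-5)²))*(25 - 1) = (7 - 7*(-12 - 5 + 25))*24 = (7 - 7*8)*24 = (7 - 56)*24 = -49*24 = -1176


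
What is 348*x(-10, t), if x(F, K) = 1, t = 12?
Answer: 348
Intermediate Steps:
348*x(-10, t) = 348*1 = 348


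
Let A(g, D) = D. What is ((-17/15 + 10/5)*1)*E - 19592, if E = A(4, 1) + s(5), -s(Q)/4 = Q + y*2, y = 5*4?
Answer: -296207/15 ≈ -19747.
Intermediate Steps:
y = 20
s(Q) = -160 - 4*Q (s(Q) = -4*(Q + 20*2) = -4*(Q + 40) = -4*(40 + Q) = -160 - 4*Q)
E = -179 (E = 1 + (-160 - 4*5) = 1 + (-160 - 20) = 1 - 180 = -179)
((-17/15 + 10/5)*1)*E - 19592 = ((-17/15 + 10/5)*1)*(-179) - 19592 = ((-17*1/15 + 10*(⅕))*1)*(-179) - 19592 = ((-17/15 + 2)*1)*(-179) - 19592 = ((13/15)*1)*(-179) - 19592 = (13/15)*(-179) - 19592 = -2327/15 - 19592 = -296207/15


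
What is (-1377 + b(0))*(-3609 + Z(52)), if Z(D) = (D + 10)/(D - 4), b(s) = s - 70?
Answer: 125288495/24 ≈ 5.2204e+6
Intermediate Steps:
b(s) = -70 + s
Z(D) = (10 + D)/(-4 + D)
(-1377 + b(0))*(-3609 + Z(52)) = (-1377 + (-70 + 0))*(-3609 + (10 + 52)/(-4 + 52)) = (-1377 - 70)*(-3609 + 62/48) = -1447*(-3609 + (1/48)*62) = -1447*(-3609 + 31/24) = -1447*(-86585/24) = 125288495/24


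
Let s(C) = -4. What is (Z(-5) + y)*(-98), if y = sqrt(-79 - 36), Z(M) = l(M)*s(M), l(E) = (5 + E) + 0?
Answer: -98*I*sqrt(115) ≈ -1050.9*I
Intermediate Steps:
l(E) = 5 + E
Z(M) = -20 - 4*M (Z(M) = (5 + M)*(-4) = -20 - 4*M)
y = I*sqrt(115) (y = sqrt(-115) = I*sqrt(115) ≈ 10.724*I)
(Z(-5) + y)*(-98) = ((-20 - 4*(-5)) + I*sqrt(115))*(-98) = ((-20 + 20) + I*sqrt(115))*(-98) = (0 + I*sqrt(115))*(-98) = (I*sqrt(115))*(-98) = -98*I*sqrt(115)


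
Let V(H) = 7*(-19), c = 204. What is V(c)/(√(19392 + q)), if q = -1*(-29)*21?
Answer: -133*√20001/20001 ≈ -0.94043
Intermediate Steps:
q = 609 (q = 29*21 = 609)
V(H) = -133
V(c)/(√(19392 + q)) = -133/√(19392 + 609) = -133*√20001/20001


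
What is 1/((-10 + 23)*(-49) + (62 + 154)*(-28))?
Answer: -1/6685 ≈ -0.00014959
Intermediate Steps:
1/((-10 + 23)*(-49) + (62 + 154)*(-28)) = 1/(13*(-49) + 216*(-28)) = 1/(-637 - 6048) = 1/(-6685) = -1/6685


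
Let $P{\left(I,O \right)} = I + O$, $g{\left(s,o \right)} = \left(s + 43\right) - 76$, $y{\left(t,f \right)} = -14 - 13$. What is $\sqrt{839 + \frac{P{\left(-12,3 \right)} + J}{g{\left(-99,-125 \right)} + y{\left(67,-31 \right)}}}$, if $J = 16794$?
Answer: $\frac{2 \sqrt{515054}}{53} \approx 27.082$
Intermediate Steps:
$y{\left(t,f \right)} = -27$
$g{\left(s,o \right)} = -33 + s$ ($g{\left(s,o \right)} = \left(43 + s\right) - 76 = -33 + s$)
$\sqrt{839 + \frac{P{\left(-12,3 \right)} + J}{g{\left(-99,-125 \right)} + y{\left(67,-31 \right)}}} = \sqrt{839 + \frac{\left(-12 + 3\right) + 16794}{\left(-33 - 99\right) - 27}} = \sqrt{839 + \frac{-9 + 16794}{-132 - 27}} = \sqrt{839 + \frac{16785}{-159}} = \sqrt{839 + 16785 \left(- \frac{1}{159}\right)} = \sqrt{839 - \frac{5595}{53}} = \sqrt{\frac{38872}{53}} = \frac{2 \sqrt{515054}}{53}$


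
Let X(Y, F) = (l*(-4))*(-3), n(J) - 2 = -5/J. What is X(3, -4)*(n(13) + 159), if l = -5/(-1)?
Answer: 125280/13 ≈ 9636.9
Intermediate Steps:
n(J) = 2 - 5/J
l = 5 (l = -5*(-1) = 5)
X(Y, F) = 60 (X(Y, F) = (5*(-4))*(-3) = -20*(-3) = 60)
X(3, -4)*(n(13) + 159) = 60*((2 - 5/13) + 159) = 60*(21/13 + 159) = 60*(2088/13) = 125280/13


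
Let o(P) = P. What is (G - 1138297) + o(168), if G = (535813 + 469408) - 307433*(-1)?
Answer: 174525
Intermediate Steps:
G = 1312654 (G = 1005221 + 307433 = 1312654)
(G - 1138297) + o(168) = (1312654 - 1138297) + 168 = 174357 + 168 = 174525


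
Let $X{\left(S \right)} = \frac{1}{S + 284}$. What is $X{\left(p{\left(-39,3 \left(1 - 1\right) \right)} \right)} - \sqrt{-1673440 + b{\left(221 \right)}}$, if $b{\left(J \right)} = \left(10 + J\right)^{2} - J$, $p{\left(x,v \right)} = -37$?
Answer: $\frac{1}{247} - 10 i \sqrt{16203} \approx 0.0040486 - 1272.9 i$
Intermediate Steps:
$X{\left(S \right)} = \frac{1}{284 + S}$
$X{\left(p{\left(-39,3 \left(1 - 1\right) \right)} \right)} - \sqrt{-1673440 + b{\left(221 \right)}} = \frac{1}{284 - 37} - \sqrt{-1673440 + \left(\left(10 + 221\right)^{2} - 221\right)} = \frac{1}{247} - \sqrt{-1673440 - \left(221 - 231^{2}\right)} = \frac{1}{247} - \sqrt{-1673440 + \left(53361 - 221\right)} = \frac{1}{247} - \sqrt{-1673440 + 53140} = \frac{1}{247} - \sqrt{-1620300} = \frac{1}{247} - 10 i \sqrt{16203}$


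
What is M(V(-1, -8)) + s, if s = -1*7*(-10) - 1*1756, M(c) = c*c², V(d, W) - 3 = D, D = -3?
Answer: -1686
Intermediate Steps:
V(d, W) = 0 (V(d, W) = 3 - 3 = 0)
M(c) = c³
s = -1686 (s = -7*(-10) - 1756 = 70 - 1756 = -1686)
M(V(-1, -8)) + s = 0³ - 1686 = 0 - 1686 = -1686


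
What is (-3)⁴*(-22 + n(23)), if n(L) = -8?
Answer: -2430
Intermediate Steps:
(-3)⁴*(-22 + n(23)) = (-3)⁴*(-22 - 8) = 81*(-30) = -2430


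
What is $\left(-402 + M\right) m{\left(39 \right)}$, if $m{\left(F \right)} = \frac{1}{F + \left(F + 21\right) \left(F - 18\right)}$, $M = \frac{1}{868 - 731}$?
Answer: $- \frac{55073}{177963} \approx -0.30946$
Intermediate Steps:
$M = \frac{1}{137} \approx 0.0072993$
$m{\left(F \right)} = \frac{1}{F + \left(-18 + F\right) \left(21 + F\right)}$ ($m{\left(F \right)} = \frac{1}{F + \left(21 + F\right) \left(-18 + F\right)} = \frac{1}{F + \left(-18 + F\right) \left(21 + F\right)}$)
$\left(-402 + M\right) m{\left(39 \right)} = \frac{-402 + \frac{1}{137}}{-378 + 39^{2} + 4 \cdot 39} = - \frac{55073}{137 \left(-378 + 1521 + 156\right)} = - \frac{55073}{137 \cdot 1299} = \left(- \frac{55073}{137}\right) \frac{1}{1299} = - \frac{55073}{177963}$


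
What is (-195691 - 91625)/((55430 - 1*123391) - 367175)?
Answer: 71829/108784 ≈ 0.66029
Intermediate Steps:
(-195691 - 91625)/((55430 - 1*123391) - 367175) = -287316/((55430 - 123391) - 367175) = -287316/(-67961 - 367175) = -287316/(-435136) = -287316*(-1/435136) = 71829/108784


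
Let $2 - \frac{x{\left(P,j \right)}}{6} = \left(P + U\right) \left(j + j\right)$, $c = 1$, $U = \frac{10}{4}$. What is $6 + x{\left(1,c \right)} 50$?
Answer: $-1494$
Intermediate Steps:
$U = \frac{5}{2}$ ($U = 10 \cdot \frac{1}{4} = \frac{5}{2} \approx 2.5$)
$x{\left(P,j \right)} = 12 - 12 j \left(\frac{5}{2} + P\right)$ ($x{\left(P,j \right)} = 12 - 6 \left(P + \frac{5}{2}\right) \left(j + j\right) = 12 - 6 \left(\frac{5}{2} + P\right) 2 j = 12 - 6 \cdot 2 j \left(\frac{5}{2} + P\right) = 12 - 12 j \left(\frac{5}{2} + P\right)$)
$6 + x{\left(1,c \right)} 50 = 6 + \left(12 - 30 - 12 \cdot 1\right) 50 = 6 + \left(12 - 30 - 12\right) 50 = 6 - 1500 = -1494$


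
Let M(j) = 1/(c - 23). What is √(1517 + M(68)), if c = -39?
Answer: √5831286/62 ≈ 38.948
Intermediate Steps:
M(j) = -1/62 (M(j) = 1/(-39 - 23) = 1/(-62) = -1/62)
√(1517 + M(68)) = √(1517 - 1/62) = √(94053/62) = √5831286/62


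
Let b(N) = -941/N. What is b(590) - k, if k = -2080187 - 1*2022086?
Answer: 2420340129/590 ≈ 4.1023e+6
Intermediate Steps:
k = -4102273 (k = -2080187 - 2022086 = -4102273)
b(590) - k = -941/590 - 1*(-4102273) = -941*1/590 + 4102273 = -941/590 + 4102273 = 2420340129/590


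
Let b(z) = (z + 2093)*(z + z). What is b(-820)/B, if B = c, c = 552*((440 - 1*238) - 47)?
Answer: -52193/2139 ≈ -24.401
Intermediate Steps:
c = 85560 (c = 552*((440 - 238) - 47) = 552*(202 - 47) = 552*155 = 85560)
b(z) = 2*z*(2093 + z) (b(z) = (2093 + z)*(2*z) = 2*z*(2093 + z))
B = 85560
b(-820)/B = (2*(-820)*(2093 - 820))/85560 = (2*(-820)*1273)*(1/85560) = -2087720*1/85560 = -52193/2139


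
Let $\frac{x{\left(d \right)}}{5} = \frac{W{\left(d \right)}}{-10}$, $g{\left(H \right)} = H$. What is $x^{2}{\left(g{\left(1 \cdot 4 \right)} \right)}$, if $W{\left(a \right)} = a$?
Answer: $4$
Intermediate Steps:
$x{\left(d \right)} = - \frac{d}{2}$ ($x{\left(d \right)} = 5 \frac{d}{-10} = 5 d \left(- \frac{1}{10}\right) = 5 \left(- \frac{d}{10}\right) = - \frac{d}{2}$)
$x^{2}{\left(g{\left(1 \cdot 4 \right)} \right)} = \left(- \frac{1 \cdot 4}{2}\right)^{2} = \left(\left(- \frac{1}{2}\right) 4\right)^{2} = \left(-2\right)^{2} = 4$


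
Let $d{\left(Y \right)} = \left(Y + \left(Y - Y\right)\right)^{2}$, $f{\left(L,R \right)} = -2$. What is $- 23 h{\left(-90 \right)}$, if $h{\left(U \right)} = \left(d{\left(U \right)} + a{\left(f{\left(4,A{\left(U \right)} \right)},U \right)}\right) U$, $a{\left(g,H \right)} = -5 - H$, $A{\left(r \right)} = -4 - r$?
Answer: $16942950$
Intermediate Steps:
$d{\left(Y \right)} = Y^{2}$ ($d{\left(Y \right)} = \left(Y + 0\right)^{2} = Y^{2}$)
$h{\left(U \right)} = U \left(-5 + U^{2} - U\right)$ ($h{\left(U \right)} = \left(U^{2} - \left(5 + U\right)\right) U = \left(-5 + U^{2} - U\right) U = U \left(-5 + U^{2} - U\right)$)
$- 23 h{\left(-90 \right)} = - 23 \left(- 90 \left(-5 + \left(-90\right)^{2} - -90\right)\right) = - 23 \left(- 90 \left(-5 + 8100 + 90\right)\right) = - 23 \left(\left(-90\right) 8185\right) = \left(-23\right) \left(-736650\right) = 16942950$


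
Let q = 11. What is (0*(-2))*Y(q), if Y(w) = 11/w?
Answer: 0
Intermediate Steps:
(0*(-2))*Y(q) = (0*(-2))*(11/11) = 0*(11*(1/11)) = 0*1 = 0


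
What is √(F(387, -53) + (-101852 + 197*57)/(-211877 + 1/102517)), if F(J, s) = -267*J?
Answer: 7*I*√248727477196605382576018/10860497204 ≈ 321.45*I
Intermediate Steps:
√(F(387, -53) + (-101852 + 197*57)/(-211877 + 1/102517)) = √(-267*387 + (-101852 + 197*57)/(-211877 + 1/102517)) = √(-103329 + (-101852 + 11229)/(-211877 + 1/102517)) = √(-103329 - 90623/(-21720994408/102517)) = √(-103329 - 90623*(-102517/21720994408)) = √(-103329 + 9290398091/21720994408) = √(-2244399340786141/21720994408) = 7*I*√248727477196605382576018/10860497204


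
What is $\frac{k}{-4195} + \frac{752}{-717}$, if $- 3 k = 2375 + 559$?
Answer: $- \frac{2453414}{3007815} \approx -0.81568$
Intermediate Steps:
$k = -978$ ($k = - \frac{2375 + 559}{3} = \left(- \frac{1}{3}\right) 2934 = -978$)
$\frac{k}{-4195} + \frac{752}{-717} = - \frac{978}{-4195} + \frac{752}{-717} = \left(-978\right) \left(- \frac{1}{4195}\right) + 752 \left(- \frac{1}{717}\right) = \frac{978}{4195} - \frac{752}{717} = - \frac{2453414}{3007815}$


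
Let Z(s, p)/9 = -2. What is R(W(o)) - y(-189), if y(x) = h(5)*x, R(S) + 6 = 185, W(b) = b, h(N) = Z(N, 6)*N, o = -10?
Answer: -16831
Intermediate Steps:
Z(s, p) = -18 (Z(s, p) = 9*(-2) = -18)
h(N) = -18*N
R(S) = 179 (R(S) = -6 + 185 = 179)
y(x) = -90*x (y(x) = (-18*5)*x = -90*x)
R(W(o)) - y(-189) = 179 - (-90)*(-189) = 179 - 1*17010 = 179 - 17010 = -16831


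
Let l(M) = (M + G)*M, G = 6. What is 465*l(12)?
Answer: 100440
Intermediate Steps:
l(M) = M*(6 + M) (l(M) = (M + 6)*M = (6 + M)*M = M*(6 + M))
465*l(12) = 465*(12*(6 + 12)) = 465*(12*18) = 465*216 = 100440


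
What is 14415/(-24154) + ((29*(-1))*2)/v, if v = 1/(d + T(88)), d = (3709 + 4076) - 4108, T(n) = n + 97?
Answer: -5410413799/24154 ≈ -2.2400e+5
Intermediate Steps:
T(n) = 97 + n
d = 3677 (d = 7785 - 4108 = 3677)
v = 1/3862 (v = 1/(3677 + (97 + 88)) = 1/(3677 + 185) = 1/3862 ≈ 0.00025893)
14415/(-24154) + ((29*(-1))*2)/v = 14415/(-24154) + ((29*(-1))*2)/(1/3862) = 14415*(-1/24154) - 29*2*3862 = -14415/24154 - 58*3862 = -14415/24154 - 223996 = -5410413799/24154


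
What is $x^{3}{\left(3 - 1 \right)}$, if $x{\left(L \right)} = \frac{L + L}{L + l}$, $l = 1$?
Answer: $\frac{64}{27} \approx 2.3704$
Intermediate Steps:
$x{\left(L \right)} = \frac{2 L}{1 + L}$ ($x{\left(L \right)} = \frac{L + L}{L + 1} = \frac{2 L}{1 + L}$)
$x^{3}{\left(3 - 1 \right)} = \left(\frac{2 \left(3 - 1\right)}{1 + \left(3 - 1\right)}\right)^{3} = \left(2 \cdot 2 \frac{1}{1 + 2}\right)^{3} = \left(2 \cdot 2 \cdot \frac{1}{3}\right)^{3} = \left(\frac{4}{3}\right)^{3} = \frac{64}{27}$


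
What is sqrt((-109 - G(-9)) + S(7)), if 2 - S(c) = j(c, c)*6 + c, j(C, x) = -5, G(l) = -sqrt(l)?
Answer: sqrt(-84 + 3*I) ≈ 0.1636 + 9.1666*I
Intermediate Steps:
S(c) = 32 - c (S(c) = 2 - (-5*6 + c) = 2 - (-30 + c) = 2 + (30 - c) = 32 - c)
sqrt((-109 - G(-9)) + S(7)) = sqrt((-109 - (-1)*sqrt(-9)) + (32 - 1*7)) = sqrt((-109 - (-1)*3*I) + (32 - 7)) = sqrt((-109 - (-3)*I) + 25) = sqrt((-109 + 3*I) + 25) = sqrt(-84 + 3*I)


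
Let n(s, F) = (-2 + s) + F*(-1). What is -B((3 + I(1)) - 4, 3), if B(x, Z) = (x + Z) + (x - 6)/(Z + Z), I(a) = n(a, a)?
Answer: 3/2 ≈ 1.5000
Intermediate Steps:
n(s, F) = -2 + s - F (n(s, F) = (-2 + s) - F = -2 + s - F)
I(a) = -2 (I(a) = -2 + a - a = -2)
B(x, Z) = Z + x + (-6 + x)/(2*Z) (B(x, Z) = (Z + x) + (-6 + x)/((2*Z)) = (Z + x) + (-6 + x)*(1/(2*Z)) = (Z + x) + (-6 + x)/(2*Z) = Z + x + (-6 + x)/(2*Z))
-B((3 + I(1)) - 4, 3) = -(-3 + ((3 - 2) - 4)/2 + 3*(3 + ((3 - 2) - 4)))/3 = -(-3 + (1 - 4)/2 + 3*(3 + (1 - 4)))/3 = -(-3 + (1/2)*(-3) + 3*(3 - 3))/3 = -(-3 - 3/2 + 3*0)/3 = -(-3 - 3/2 + 0)/3 = -(-9)/(3*2) = -1*(-3/2) = 3/2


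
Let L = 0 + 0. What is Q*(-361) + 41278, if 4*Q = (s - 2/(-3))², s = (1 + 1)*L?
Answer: 371141/9 ≈ 41238.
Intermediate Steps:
L = 0
s = 0 (s = (1 + 1)*0 = 2*0 = 0)
Q = ⅑ (Q = (0 - 2/(-3))²/4 = (0 - 2*(-⅓))²/4 = (0 + ⅔)²/4 = (⅔)²/4 = (¼)*(4/9) = ⅑ ≈ 0.11111)
Q*(-361) + 41278 = (⅑)*(-361) + 41278 = -361/9 + 41278 = 371141/9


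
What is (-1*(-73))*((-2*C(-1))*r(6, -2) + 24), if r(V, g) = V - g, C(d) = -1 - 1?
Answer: 4088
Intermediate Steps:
C(d) = -2
(-1*(-73))*((-2*C(-1))*r(6, -2) + 24) = (-1*(-73))*((-2*(-2))*(6 - 1*(-2)) + 24) = 73*(4*(6 + 2) + 24) = 73*(4*8 + 24) = 73*(32 + 24) = 73*56 = 4088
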